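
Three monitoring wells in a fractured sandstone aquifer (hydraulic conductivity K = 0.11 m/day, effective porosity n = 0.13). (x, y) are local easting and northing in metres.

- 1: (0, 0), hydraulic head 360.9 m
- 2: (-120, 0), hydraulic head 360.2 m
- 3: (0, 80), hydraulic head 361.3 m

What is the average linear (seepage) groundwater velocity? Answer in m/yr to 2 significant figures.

2.4 m/yr

∂h/∂x = (360.2 − 360.9) / (-120 − 0) = +0.005833
∂h/∂y = (361.3 − 360.9) / (80 − 0) = +0.005000
|∇h| = √(0.005833² + 0.005000²) = 0.007683
Seepage velocity v = K·i/n = 0.11 × 0.007683 / 0.13 = 0.006501 m/day = 2.374 m/yr.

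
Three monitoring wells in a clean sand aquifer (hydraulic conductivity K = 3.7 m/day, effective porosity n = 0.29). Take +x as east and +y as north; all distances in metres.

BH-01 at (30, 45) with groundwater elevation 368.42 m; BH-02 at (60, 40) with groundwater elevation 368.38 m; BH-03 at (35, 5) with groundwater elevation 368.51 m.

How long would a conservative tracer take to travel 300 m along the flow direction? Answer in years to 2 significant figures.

21 years

With h = a·x + b·y + c and BH-01 as origin, the differences give:
  30·a + (-5)·b = -0.04
  5·a + (-40)·b = +0.09
Eliminate b (×(-40) and ×(-5), subtract): -1175·a = 2.050 → a = ∂h/∂x = -0.001745
Back-substitute: b = ∂h/∂y = -0.002468.
|∇h| = √(-0.001745² + -0.002468²) = 0.003023
Seepage velocity v = K·i/n = 3.7 × 0.003023 / 0.29 = 0.03857 m/day.
t = 300 / 0.03857 = 7778 days = 21.3 years.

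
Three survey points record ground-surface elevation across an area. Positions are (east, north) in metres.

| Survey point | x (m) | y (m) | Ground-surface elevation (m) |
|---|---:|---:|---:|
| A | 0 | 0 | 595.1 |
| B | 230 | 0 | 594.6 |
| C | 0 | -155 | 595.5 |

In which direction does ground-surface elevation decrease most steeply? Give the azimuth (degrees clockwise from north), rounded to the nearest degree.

040°

∂z/∂x = (594.6 − 595.1) / (230 − 0) = -0.002174
∂z/∂y = (595.5 − 595.1) / (-155 − 0) = -0.002581
Steepest decrease is along −∇f: components (+0.002174 E, +0.002581 N).
Azimuth = atan2(+0.002174, +0.002581) = 40.1° ≈ 040°.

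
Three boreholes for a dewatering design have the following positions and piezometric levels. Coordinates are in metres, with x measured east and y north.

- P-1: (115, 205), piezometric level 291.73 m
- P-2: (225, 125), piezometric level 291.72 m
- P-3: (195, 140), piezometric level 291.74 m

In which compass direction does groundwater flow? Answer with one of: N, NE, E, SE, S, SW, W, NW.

NE

Three-point gradient (reference P-1): Δ to P-2 = (110, -80, -0.01), Δ to P-3 = (80, -65, +0.01).
∂h/∂x = -0.001933, ∂h/∂y = -0.002533 (det = -750).
Flow = −∇h = (+0.001933 east, +0.002533 north), which points northeast.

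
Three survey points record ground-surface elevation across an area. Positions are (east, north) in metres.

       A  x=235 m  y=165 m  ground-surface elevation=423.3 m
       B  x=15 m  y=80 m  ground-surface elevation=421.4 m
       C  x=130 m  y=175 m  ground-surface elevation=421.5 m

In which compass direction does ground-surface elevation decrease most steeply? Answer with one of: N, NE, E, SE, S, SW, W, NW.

With z = a·x + b·y + c and A as origin, the differences give:
  (-220)·a + (-85)·b = -1.9
  (-105)·a + 10·b = -1.8
Eliminate b (×10 and ×(-85), subtract): -11125·a = -172.00 → a = ∂z/∂x = +0.01546
Back-substitute: b = ∂z/∂y = -0.01766.
Steepest decrease is along −∇f = (-0.01546 E, +0.01766 N) → northwest.

NW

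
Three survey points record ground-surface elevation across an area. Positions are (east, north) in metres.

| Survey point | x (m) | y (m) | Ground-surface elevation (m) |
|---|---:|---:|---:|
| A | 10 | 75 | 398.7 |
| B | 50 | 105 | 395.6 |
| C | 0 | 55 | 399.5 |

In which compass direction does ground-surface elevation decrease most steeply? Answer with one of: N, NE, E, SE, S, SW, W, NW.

E

Three-point gradient (reference A): Δ to B = (40, 30, -3.1), Δ to C = (-10, -20, +0.8).
∂z/∂x = -0.07600, ∂z/∂y = -0.002000 (det = -500).
Steepest decrease is along −∇f = (+0.07600 E, +0.002000 N) → east.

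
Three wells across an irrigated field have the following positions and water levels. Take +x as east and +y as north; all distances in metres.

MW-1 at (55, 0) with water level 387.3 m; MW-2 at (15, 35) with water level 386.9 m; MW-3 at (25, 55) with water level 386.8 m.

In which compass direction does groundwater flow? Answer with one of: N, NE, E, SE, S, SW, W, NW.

Taking MW-1 as reference: MW-2−MW-1 = (-40, 35, -0.4); MW-3−MW-1 = (-30, 55, -0.5).
Solve a·Δx + b·Δy = Δh: det = (-40)·55 − (-30)·35 = -1150.
∂h/∂x = [(-0.4)·55 − (-0.5)·35] / -1150 = +0.003913
∂h/∂y = [(-40)·(-0.5) − (-30)·(-0.4)] / -1150 = -0.006957
Flow = −∇h = (-0.003913 east, +0.006957 north), which points northwest.

NW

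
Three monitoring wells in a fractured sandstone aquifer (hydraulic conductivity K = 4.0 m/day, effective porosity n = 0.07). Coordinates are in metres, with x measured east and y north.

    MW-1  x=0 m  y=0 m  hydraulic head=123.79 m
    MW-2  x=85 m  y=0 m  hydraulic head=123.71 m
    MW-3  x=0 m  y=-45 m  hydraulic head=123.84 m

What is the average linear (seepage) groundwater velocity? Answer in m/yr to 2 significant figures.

∂h/∂x = (123.71 − 123.79) / (85 − 0) = -0.0009412
∂h/∂y = (123.84 − 123.79) / (-45 − 0) = -0.001111
|∇h| = √(-0.0009412² + -0.001111²) = 0.001456
Seepage velocity v = K·i/n = 4.0 × 0.001456 / 0.07 = 0.0832 m/day = 30.39 m/yr.

30 m/yr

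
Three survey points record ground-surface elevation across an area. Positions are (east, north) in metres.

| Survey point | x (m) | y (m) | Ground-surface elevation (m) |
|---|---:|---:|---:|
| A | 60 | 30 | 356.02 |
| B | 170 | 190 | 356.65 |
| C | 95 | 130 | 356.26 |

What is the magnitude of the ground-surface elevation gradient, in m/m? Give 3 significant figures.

0.00463 m/m

With z = a·x + b·y + c and A as origin, the differences give:
  110·a + 160·b = +0.63
  35·a + 100·b = +0.24
Eliminate b (×100 and ×160, subtract): 5400·a = 24.600 → a = ∂z/∂x = +0.004556
Back-substitute: b = ∂z/∂y = +0.0008056.
|∇f| = √(0.004556² + 0.0008056²) = 0.004627 m/m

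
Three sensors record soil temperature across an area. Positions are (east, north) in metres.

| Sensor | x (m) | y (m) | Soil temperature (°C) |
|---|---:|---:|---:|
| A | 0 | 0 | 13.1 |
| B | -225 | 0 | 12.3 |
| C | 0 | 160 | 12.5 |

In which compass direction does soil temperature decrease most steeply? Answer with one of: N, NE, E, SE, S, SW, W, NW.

∂T/∂x = (12.3 − 13.1) / (-225 − 0) = +0.003556
∂T/∂y = (12.5 − 13.1) / (160 − 0) = -0.003750
Steepest decrease is along −∇f = (-0.003556 E, +0.003750 N) → northwest.

NW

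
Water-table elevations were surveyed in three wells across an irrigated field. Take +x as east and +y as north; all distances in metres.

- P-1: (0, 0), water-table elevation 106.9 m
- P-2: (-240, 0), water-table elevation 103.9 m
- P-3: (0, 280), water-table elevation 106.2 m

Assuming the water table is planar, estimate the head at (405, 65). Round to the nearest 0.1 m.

∂h/∂x = (103.9 − 106.9) / (-240 − 0) = +0.01250
∂h/∂y = (106.2 − 106.9) / (280 − 0) = -0.002500
h(405, 65) = 106.9 + (+0.01250)·(405) + (-0.002500)·(65) = 106.9 +5.062 -0.163 = 111.800 m.

111.8 m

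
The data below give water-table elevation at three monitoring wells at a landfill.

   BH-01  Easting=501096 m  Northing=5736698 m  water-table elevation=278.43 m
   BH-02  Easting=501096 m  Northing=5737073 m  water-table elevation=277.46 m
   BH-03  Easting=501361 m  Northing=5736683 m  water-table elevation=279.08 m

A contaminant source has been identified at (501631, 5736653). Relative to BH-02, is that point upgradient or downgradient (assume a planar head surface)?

With h = a·x + b·y + c and BH-01 as origin, the differences give:
  0·a + 375·b = -0.97
  265·a + (-15)·b = +0.65
Eliminate b (×(-15) and ×375, subtract): -99375·a = -229.200 → a = ∂h/∂x = +0.002306
Back-substitute: b = ∂h/∂y = -0.002587.
Head at (501631, 5736653) = 278.43 + (+0.002306)·(535) + (-0.002587)·(-45) = 279.78 m.
That is higher than the 277.46 m at BH-02, so the point is upgradient.

upgradient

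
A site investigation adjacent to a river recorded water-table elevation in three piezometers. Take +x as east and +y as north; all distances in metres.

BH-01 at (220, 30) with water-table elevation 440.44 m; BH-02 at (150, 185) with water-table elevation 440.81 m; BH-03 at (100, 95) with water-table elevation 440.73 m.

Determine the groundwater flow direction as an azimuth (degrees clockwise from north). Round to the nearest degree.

139°

Taking BH-01 as reference: BH-02−BH-01 = (-70, 155, +0.37); BH-03−BH-01 = (-120, 65, +0.29).
Determinant of the coordinate differences = (-70)·65 − (-120)·155 = 14050.
∂h/∂x = [(+0.37)·65 − (+0.29)·155] / 14050 = -0.001488
∂h/∂y = [(-70)·(+0.29) − (-120)·(+0.37)] / 14050 = +0.001715
Flow direction (−∇h) has components (+0.001488 E, -0.001715 N).
Azimuth = atan2(E, N) = atan2(+0.001488, -0.001715) = 139.1° ≈ 139°.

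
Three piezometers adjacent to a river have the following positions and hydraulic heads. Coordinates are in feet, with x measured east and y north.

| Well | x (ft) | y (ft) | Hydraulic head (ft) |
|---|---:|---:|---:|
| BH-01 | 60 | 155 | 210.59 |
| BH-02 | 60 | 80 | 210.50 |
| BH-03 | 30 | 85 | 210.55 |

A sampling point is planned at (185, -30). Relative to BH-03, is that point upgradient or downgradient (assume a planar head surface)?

Differences from BH-01: to BH-02 (Δx, Δy, Δh) = (0, -75, -0.09); to BH-03 = (-30, -70, -0.04).
Determinant of the coordinate differences = 0·(-70) − (-30)·(-75) = -2250.
∂h/∂x = [(-0.09)·(-70) − (-0.04)·(-75)] / -2250 = -0.001467
∂h/∂y = [0·(-0.04) − (-30)·(-0.09)] / -2250 = +0.001200
Head at (185, -30) = 210.59 + (-0.001467)·(125) + (+0.001200)·(-185) = 210.18 ft.
That is lower than the 210.55 ft at BH-03, so the point is downgradient.

downgradient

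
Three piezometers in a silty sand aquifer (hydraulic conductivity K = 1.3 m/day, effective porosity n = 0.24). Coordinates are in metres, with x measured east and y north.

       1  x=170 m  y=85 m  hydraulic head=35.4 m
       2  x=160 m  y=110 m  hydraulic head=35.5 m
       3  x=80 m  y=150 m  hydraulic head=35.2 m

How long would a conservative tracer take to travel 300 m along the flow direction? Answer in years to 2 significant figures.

15 years

Differences from 1: to 2 (Δx, Δy, Δh) = (-10, 25, +0.1); to 3 = (-90, 65, -0.2).
Determinant of the coordinate differences = (-10)·65 − (-90)·25 = 1600.
∂h/∂x = [(+0.1)·65 − (-0.2)·25] / 1600 = +0.007187
∂h/∂y = [(-10)·(-0.2) − (-90)·(+0.1)] / 1600 = +0.006875
|∇h| = √(0.007187² + 0.006875²) = 0.009946
Seepage velocity v = K·i/n = 1.3 × 0.009946 / 0.24 = 0.05387 m/day.
t = 300 / 0.05387 = 5569 days = 15.2 years.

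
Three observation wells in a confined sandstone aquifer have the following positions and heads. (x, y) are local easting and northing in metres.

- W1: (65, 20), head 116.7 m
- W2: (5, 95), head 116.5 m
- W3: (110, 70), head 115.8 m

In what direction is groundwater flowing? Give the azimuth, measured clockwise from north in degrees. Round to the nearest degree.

Three-point gradient (reference W1): Δ to W2 = (-60, 75, -0.2), Δ to W3 = (45, 50, -0.9).
∂h/∂x = -0.009020, ∂h/∂y = -0.009882 (det = -6375).
Flow direction (−∇h) has components (+0.009020 E, +0.009882 N).
Azimuth = atan2(E, N) = atan2(+0.009020, +0.009882) = 42.4° ≈ 042°.

042°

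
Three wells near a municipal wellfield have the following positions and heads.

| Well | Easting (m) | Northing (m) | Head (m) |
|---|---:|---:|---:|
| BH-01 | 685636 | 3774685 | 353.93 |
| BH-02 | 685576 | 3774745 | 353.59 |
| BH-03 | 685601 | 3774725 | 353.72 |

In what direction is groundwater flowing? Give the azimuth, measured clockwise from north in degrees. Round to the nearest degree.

305°

With h = a·x + b·y + c and BH-01 as origin, the differences give:
  (-60)·a + 60·b = -0.34
  (-35)·a + 40·b = -0.21
Eliminate b (×40 and ×60, subtract): -300·a = -1.000 → a = ∂h/∂x = +0.003333
Back-substitute: b = ∂h/∂y = -0.002333.
Flow direction (−∇h) has components (-0.003333 E, +0.002333 N).
Azimuth = atan2(E, N) = atan2(-0.003333, +0.002333) = 305.0° ≈ 305°.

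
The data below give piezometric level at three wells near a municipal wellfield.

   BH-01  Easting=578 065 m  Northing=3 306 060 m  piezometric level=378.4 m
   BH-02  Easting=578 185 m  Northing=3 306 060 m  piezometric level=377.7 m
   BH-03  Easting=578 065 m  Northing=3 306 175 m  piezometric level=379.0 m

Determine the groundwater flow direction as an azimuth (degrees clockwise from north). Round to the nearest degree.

132°

∂h/∂x = (377.7 − 378.4) / (578185 − 578065) = -0.005833
∂h/∂y = (379.0 − 378.4) / (3306175 − 3306060) = +0.005217
Flow direction (−∇h) has components (+0.005833 E, -0.005217 N).
Azimuth = atan2(E, N) = atan2(+0.005833, -0.005217) = 131.8° ≈ 132°.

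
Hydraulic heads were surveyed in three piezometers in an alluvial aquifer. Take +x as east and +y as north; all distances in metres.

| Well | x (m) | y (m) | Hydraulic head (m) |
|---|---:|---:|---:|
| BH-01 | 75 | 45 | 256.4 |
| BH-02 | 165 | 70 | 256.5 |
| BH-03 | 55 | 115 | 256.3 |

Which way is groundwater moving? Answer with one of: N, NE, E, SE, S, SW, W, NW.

NW

With h = a·x + b·y + c and BH-01 as origin, the differences give:
  90·a + 25·b = +0.1
  (-20)·a + 70·b = -0.1
Eliminate b (×70 and ×25, subtract): 6800·a = 9.50 → a = ∂h/∂x = +0.001397
Back-substitute: b = ∂h/∂y = -0.001029.
Flow = −∇h = (-0.001397 east, +0.001029 north), which points northwest.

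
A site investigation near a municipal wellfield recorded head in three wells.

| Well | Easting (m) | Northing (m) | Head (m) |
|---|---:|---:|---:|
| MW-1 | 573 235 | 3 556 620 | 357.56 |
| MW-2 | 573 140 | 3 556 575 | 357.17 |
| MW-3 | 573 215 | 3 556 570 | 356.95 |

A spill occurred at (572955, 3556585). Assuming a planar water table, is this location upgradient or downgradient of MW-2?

Taking MW-1 as reference: MW-2−MW-1 = (-95, -45, -0.39); MW-3−MW-1 = (-20, -50, -0.61).
Solve a·Δx + b·Δy = Δh: det = (-95)·(-50) − (-20)·(-45) = 3850.
∂h/∂x = [(-0.39)·(-50) − (-0.61)·(-45)] / 3850 = -0.002065
∂h/∂y = [(-95)·(-0.61) − (-20)·(-0.39)] / 3850 = +0.01303
Head at (572955, 3556585) = 357.56 + (-0.002065)·(-280) + (+0.01303)·(-35) = 357.68 m.
That is higher than the 357.17 m at MW-2, so the point is upgradient.

upgradient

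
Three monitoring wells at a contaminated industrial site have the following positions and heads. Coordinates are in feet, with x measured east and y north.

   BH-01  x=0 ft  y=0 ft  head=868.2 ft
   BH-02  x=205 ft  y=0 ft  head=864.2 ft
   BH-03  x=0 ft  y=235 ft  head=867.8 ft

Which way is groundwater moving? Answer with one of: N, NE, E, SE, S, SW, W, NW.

∂h/∂x = (864.2 − 868.2) / (205 − 0) = -0.01951
∂h/∂y = (867.8 − 868.2) / (235 − 0) = -0.001702
Flow = −∇h = (+0.01951 east, +0.001702 north), which points east.

E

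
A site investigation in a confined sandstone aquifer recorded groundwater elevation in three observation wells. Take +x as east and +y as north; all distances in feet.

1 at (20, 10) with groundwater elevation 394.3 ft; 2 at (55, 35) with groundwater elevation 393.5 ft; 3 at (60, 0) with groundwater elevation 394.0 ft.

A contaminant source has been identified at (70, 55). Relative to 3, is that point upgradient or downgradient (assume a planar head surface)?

With h = a·x + b·y + c and 1 as origin, the differences give:
  35·a + 25·b = -0.8
  40·a + (-10)·b = -0.3
Eliminate b (×(-10) and ×25, subtract): -1350·a = 15.50 → a = ∂h/∂x = -0.01148
Back-substitute: b = ∂h/∂y = -0.01593.
Head at (70, 55) = 394.3 + (-0.01148)·(50) + (-0.01593)·(45) = 393.01 ft.
That is lower than the 394.0 ft at 3, so the point is downgradient.

downgradient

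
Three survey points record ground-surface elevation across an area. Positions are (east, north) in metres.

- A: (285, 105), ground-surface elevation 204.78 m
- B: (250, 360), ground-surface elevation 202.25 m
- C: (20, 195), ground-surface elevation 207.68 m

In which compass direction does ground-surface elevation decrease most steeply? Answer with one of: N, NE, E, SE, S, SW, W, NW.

Taking A as reference: B−A = (-35, 255, -2.53); C−A = (-265, 90, +2.90).
Determinant of the coordinate differences = (-35)·90 − (-265)·255 = 64425.
∂z/∂x = [(-2.53)·90 − (+2.90)·255] / 64425 = -0.01501
∂z/∂y = [(-35)·(+2.90) − (-265)·(-2.53)] / 64425 = -0.01198
Steepest decrease is along −∇f = (+0.01501 E, +0.01198 N) → northeast.

NE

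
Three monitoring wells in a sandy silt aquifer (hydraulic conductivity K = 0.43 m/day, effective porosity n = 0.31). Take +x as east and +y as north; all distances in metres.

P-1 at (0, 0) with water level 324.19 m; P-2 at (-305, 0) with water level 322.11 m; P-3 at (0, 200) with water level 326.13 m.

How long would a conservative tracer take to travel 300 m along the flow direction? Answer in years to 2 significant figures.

50 years

∂h/∂x = (322.11 − 324.19) / (-305 − 0) = +0.006820
∂h/∂y = (326.13 − 324.19) / (200 − 0) = +0.009700
|∇h| = √(0.006820² + 0.009700²) = 0.01186
Seepage velocity v = K·i/n = 0.43 × 0.01186 / 0.31 = 0.01645 m/day.
t = 300 / 0.01645 = 1.824e+04 days = 49.9 years.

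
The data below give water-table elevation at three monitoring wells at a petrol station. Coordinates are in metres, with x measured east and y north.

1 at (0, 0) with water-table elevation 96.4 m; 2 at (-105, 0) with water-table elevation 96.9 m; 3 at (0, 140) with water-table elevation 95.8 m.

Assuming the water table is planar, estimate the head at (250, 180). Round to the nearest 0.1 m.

94.4 m

∂h/∂x = (96.9 − 96.4) / (-105 − 0) = -0.004762
∂h/∂y = (95.8 − 96.4) / (140 − 0) = -0.004286
h(250, 180) = 96.4 + (-0.004762)·(250) + (-0.004286)·(180) = 96.4 -1.190 -0.771 = 94.438 m.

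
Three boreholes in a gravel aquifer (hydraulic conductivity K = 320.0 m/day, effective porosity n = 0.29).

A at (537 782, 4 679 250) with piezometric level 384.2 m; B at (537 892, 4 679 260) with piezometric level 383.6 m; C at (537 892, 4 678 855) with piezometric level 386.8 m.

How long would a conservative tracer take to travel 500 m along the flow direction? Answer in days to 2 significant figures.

49 days

With h = a·x + b·y + c and A as origin, the differences give:
  110·a + 10·b = -0.6
  110·a + (-395)·b = +2.6
Eliminate b (×(-395) and ×10, subtract): -44550·a = 211.00 → a = ∂h/∂x = -0.004736
Back-substitute: b = ∂h/∂y = -0.007901.
|∇h| = √(-0.004736² + -0.007901²) = 0.009212
Seepage velocity v = K·i/n = 320.0 × 0.009212 / 0.29 = 10.16 m/day.
t = 500 / 10.16 = 49.21 days.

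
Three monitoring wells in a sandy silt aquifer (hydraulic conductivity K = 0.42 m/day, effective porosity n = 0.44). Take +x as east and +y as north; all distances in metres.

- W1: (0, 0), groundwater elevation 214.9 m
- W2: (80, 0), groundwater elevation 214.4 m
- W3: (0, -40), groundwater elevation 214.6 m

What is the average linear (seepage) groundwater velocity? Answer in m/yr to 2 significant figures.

∂h/∂x = (214.4 − 214.9) / (80 − 0) = -0.006250
∂h/∂y = (214.6 − 214.9) / (-40 − 0) = +0.007500
|∇h| = √(-0.006250² + 0.007500²) = 0.009763
Seepage velocity v = K·i/n = 0.42 × 0.009763 / 0.44 = 0.009319 m/day = 3.404 m/yr.

3.4 m/yr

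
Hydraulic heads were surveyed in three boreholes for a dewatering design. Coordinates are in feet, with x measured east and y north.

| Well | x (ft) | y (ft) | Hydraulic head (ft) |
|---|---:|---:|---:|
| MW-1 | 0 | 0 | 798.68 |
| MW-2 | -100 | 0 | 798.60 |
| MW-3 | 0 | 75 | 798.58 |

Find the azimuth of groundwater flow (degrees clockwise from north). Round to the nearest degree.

∂h/∂x = (798.60 − 798.68) / (-100 − 0) = +0.0008000
∂h/∂y = (798.58 − 798.68) / (75 − 0) = -0.001333
Flow direction (−∇h) has components (-0.0008000 E, +0.001333 N).
Azimuth = atan2(E, N) = atan2(-0.0008000, +0.001333) = 329.0° ≈ 329°.

329°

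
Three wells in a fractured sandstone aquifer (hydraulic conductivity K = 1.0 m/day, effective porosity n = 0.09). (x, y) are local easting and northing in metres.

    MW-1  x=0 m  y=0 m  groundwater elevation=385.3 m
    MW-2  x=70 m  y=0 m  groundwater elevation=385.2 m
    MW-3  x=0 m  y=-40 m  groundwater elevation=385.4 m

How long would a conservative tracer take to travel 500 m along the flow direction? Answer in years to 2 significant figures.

43 years

∂h/∂x = (385.2 − 385.3) / (70 − 0) = -0.001429
∂h/∂y = (385.4 − 385.3) / (-40 − 0) = -0.002500
|∇h| = √(-0.001429² + -0.002500²) = 0.00288
Seepage velocity v = K·i/n = 1.0 × 0.00288 / 0.09 = 0.032 m/day.
t = 500 / 0.032 = 1.562e+04 days = 42.8 years.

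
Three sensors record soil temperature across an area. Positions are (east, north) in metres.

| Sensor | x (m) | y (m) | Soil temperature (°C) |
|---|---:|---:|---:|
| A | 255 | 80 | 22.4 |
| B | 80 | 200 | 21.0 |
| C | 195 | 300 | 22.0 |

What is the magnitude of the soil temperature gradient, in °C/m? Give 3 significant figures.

0.00832 °C/m

Differences from A: to B (Δx, Δy, Δh) = (-175, 120, -1.4); to C = (-60, 220, -0.4).
Determinant of the coordinate differences = (-175)·220 − (-60)·120 = -31300.
∂T/∂x = [(-1.4)·220 − (-0.4)·120] / -31300 = +0.008307
∂T/∂y = [(-175)·(-0.4) − (-60)·(-1.4)] / -31300 = +0.0004473
|∇f| = √(0.008307² + 0.0004473²) = 0.008319 °C/m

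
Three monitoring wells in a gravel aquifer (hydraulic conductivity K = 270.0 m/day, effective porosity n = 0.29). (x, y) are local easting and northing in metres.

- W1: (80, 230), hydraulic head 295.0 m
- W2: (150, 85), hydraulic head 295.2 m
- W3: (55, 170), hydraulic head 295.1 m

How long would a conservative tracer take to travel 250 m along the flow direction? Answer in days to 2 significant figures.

170 days

With h = a·x + b·y + c and W1 as origin, the differences give:
  70·a + (-145)·b = +0.2
  (-25)·a + (-60)·b = +0.1
Eliminate b (×(-60) and ×(-145), subtract): -7825·a = 2.50 → a = ∂h/∂x = -0.0003195
Back-substitute: b = ∂h/∂y = -0.001534.
|∇h| = √(-0.0003195² + -0.001534²) = 0.001567
Seepage velocity v = K·i/n = 270.0 × 0.001567 / 0.29 = 1.459 m/day.
t = 250 / 1.459 = 171.4 days.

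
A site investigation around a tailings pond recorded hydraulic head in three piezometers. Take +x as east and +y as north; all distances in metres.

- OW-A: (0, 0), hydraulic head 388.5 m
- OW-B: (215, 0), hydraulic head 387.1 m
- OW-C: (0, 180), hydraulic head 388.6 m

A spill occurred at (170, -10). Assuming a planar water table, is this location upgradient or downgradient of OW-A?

downgradient

∂h/∂x = (387.1 − 388.5) / (215 − 0) = -0.006512
∂h/∂y = (388.6 − 388.5) / (180 − 0) = +0.0005556
Head at (170, -10) = 388.5 + (-0.006512)·(170) + (+0.0005556)·(-10) = 387.39 m.
That is lower than the 388.5 m at OW-A, so the point is downgradient.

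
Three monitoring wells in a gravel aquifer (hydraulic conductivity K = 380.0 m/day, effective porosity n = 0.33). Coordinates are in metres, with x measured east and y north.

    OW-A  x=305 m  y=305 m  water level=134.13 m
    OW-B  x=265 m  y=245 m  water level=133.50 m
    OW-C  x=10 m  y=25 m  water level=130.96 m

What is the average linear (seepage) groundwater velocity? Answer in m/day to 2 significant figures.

11 m/day

Differences from OW-A: to OW-B (Δx, Δy, Δh) = (-40, -60, -0.63); to OW-C = (-295, -280, -3.17).
Determinant of the coordinate differences = (-40)·(-280) − (-295)·(-60) = -6500.
∂h/∂x = [(-0.63)·(-280) − (-3.17)·(-60)] / -6500 = +0.002123
∂h/∂y = [(-40)·(-3.17) − (-295)·(-0.63)] / -6500 = +0.009085
|∇h| = √(0.002123² + 0.009085²) = 0.00933
Seepage velocity v = K·i/n = 380.0 × 0.00933 / 0.33 = 10.74 m/day.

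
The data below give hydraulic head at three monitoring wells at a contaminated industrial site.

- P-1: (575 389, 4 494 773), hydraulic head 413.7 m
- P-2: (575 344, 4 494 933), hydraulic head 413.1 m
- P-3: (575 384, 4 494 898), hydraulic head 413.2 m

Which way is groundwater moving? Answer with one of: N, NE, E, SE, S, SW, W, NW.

With h = a·x + b·y + c and P-1 as origin, the differences give:
  (-45)·a + 160·b = -0.6
  (-5)·a + 125·b = -0.5
Eliminate b (×125 and ×160, subtract): -4825·a = 5.00 → a = ∂h/∂x = -0.001036
Back-substitute: b = ∂h/∂y = -0.004041.
Flow = −∇h = (+0.001036 east, +0.004041 north), which points north.

N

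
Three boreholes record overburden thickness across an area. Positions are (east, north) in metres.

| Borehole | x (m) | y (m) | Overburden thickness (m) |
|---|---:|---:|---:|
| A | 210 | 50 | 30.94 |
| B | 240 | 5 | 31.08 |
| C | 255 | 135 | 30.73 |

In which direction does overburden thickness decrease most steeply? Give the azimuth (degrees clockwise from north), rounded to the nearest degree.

Taking A as reference: B−A = (30, -45, +0.14); C−A = (45, 85, -0.21).
Determinant of the coordinate differences = 30·85 − 45·(-45) = 4575.
∂d/∂x = [(+0.14)·85 − (-0.21)·(-45)] / 4575 = +0.0005355
∂d/∂y = [30·(-0.21) − 45·(+0.14)] / 4575 = -0.002754
Steepest decrease is along −∇f: components (-0.0005355 E, +0.002754 N).
Azimuth = atan2(-0.0005355, +0.002754) = 349.0° ≈ 349°.

349°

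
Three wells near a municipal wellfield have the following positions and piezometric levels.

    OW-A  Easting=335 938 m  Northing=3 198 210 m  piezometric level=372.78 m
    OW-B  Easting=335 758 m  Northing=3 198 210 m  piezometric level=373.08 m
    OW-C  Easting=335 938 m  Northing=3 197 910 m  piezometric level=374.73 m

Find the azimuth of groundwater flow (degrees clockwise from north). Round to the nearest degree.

014°

∂h/∂x = (373.08 − 372.78) / (335758 − 335938) = -0.001667
∂h/∂y = (374.73 − 372.78) / (3197910 − 3198210) = -0.006500
Flow direction (−∇h) has components (+0.001667 E, +0.006500 N).
Azimuth = atan2(E, N) = atan2(+0.001667, +0.006500) = 14.4° ≈ 014°.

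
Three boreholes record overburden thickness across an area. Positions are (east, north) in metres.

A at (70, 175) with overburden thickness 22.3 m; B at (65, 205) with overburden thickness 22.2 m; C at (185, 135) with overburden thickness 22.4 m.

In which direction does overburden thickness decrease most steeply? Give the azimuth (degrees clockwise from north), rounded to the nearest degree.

With d = a·x + b·y + c and A as origin, the differences give:
  (-5)·a + 30·b = -0.1
  115·a + (-40)·b = +0.1
Eliminate b (×(-40) and ×30, subtract): -3250·a = 1.00 → a = ∂d/∂x = -0.0003077
Back-substitute: b = ∂d/∂y = -0.003385.
Steepest decrease is along −∇f: components (+0.0003077 E, +0.003385 N).
Azimuth = atan2(+0.0003077, +0.003385) = 5.2° ≈ 005°.

005°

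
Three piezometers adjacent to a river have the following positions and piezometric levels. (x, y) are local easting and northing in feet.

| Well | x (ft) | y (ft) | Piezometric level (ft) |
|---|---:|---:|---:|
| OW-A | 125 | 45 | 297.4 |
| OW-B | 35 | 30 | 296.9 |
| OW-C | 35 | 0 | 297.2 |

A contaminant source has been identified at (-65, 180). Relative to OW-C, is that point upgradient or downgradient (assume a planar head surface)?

Taking OW-A as reference: OW-B−OW-A = (-90, -15, -0.5); OW-C−OW-A = (-90, -45, -0.2).
Solve a·Δx + b·Δy = Δh: det = (-90)·(-45) − (-90)·(-15) = 2700.
∂h/∂x = [(-0.5)·(-45) − (-0.2)·(-15)] / 2700 = +0.007222
∂h/∂y = [(-90)·(-0.2) − (-90)·(-0.5)] / 2700 = -0.01000
Head at (-65, 180) = 297.4 + (+0.007222)·(-190) + (-0.01000)·(135) = 294.68 ft.
That is lower than the 297.2 ft at OW-C, so the point is downgradient.

downgradient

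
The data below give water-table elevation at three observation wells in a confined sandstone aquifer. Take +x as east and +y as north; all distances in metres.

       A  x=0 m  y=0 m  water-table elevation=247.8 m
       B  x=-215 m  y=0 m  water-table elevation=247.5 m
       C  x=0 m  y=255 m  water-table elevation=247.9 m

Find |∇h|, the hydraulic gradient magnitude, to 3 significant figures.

∂h/∂x = (247.5 − 247.8) / (-215 − 0) = +0.001395
∂h/∂y = (247.9 − 247.8) / (255 − 0) = +0.0003922
|∇h| = √(0.001395² + 0.0003922²) = 0.001449

0.00145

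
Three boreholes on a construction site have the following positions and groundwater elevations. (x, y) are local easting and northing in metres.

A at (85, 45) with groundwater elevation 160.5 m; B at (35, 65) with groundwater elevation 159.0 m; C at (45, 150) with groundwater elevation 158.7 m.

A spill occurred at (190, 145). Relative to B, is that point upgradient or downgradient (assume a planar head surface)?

With h = a·x + b·y + c and A as origin, the differences give:
  (-50)·a + 20·b = -1.5
  (-40)·a + 105·b = -1.8
Eliminate b (×105 and ×20, subtract): -4450·a = -121.50 → a = ∂h/∂x = +0.02730
Back-substitute: b = ∂h/∂y = -0.006742.
Head at (190, 145) = 160.5 + (+0.02730)·(105) + (-0.006742)·(100) = 162.69 m.
That is higher than the 159.0 m at B, so the point is upgradient.

upgradient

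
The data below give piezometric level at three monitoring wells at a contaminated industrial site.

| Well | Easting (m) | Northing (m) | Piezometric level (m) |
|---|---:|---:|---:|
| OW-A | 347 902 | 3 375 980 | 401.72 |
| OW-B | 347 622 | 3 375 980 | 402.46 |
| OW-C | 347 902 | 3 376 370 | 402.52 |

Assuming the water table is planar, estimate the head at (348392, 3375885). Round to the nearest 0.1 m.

∂h/∂x = (402.46 − 401.72) / (347622 − 347902) = -0.002643
∂h/∂y = (402.52 − 401.72) / (3376370 − 3375980) = +0.002051
h(348392, 3375885) = 401.72 + (-0.002643)·(490) + (+0.002051)·(-95) = 401.72 -1.295 -0.195 = 400.230 m.

400.2 m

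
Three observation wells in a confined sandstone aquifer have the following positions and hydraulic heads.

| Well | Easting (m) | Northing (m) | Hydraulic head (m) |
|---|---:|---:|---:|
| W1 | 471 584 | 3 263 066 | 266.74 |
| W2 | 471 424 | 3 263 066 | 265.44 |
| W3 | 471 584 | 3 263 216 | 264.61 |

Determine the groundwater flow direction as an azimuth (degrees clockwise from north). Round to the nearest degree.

330°

∂h/∂x = (265.44 − 266.74) / (471424 − 471584) = +0.008125
∂h/∂y = (264.61 − 266.74) / (3263216 − 3263066) = -0.01420
Flow direction (−∇h) has components (-0.008125 E, +0.01420 N).
Azimuth = atan2(E, N) = atan2(-0.008125, +0.01420) = 330.2° ≈ 330°.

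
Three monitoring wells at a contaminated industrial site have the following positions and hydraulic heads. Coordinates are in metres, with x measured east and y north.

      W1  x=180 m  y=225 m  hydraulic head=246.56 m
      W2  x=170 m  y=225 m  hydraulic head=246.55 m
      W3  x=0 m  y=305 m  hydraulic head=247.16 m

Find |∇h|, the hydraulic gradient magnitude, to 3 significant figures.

0.00980

Differences from W1: to W2 (Δx, Δy, Δh) = (-10, 0, -0.01); to W3 = (-180, 80, +0.60).
Solve a·Δx + b·Δy = Δh: det = (-10)·80 − (-180)·0 = -800.
∂h/∂x = [(-0.01)·80 − (+0.60)·0] / -800 = +0.0010000
∂h/∂y = [(-10)·(+0.60) − (-180)·(-0.01)] / -800 = +0.009750
|∇h| = √(0.0010000² + 0.009750²) = 0.009801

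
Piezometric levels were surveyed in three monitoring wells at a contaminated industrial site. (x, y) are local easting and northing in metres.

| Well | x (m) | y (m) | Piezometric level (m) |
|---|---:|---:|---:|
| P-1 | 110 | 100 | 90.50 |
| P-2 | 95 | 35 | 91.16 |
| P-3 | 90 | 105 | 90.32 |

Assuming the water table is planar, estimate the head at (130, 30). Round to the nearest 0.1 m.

91.4 m

Differences from P-1: to P-2 (Δx, Δy, Δh) = (-15, -65, +0.66); to P-3 = (-20, 5, -0.18).
Solve a·Δx + b·Δy = Δh: det = (-15)·5 − (-20)·(-65) = -1375.
∂h/∂x = [(+0.66)·5 − (-0.18)·(-65)] / -1375 = +0.006109
∂h/∂y = [(-15)·(-0.18) − (-20)·(+0.66)] / -1375 = -0.01156
h(130, 30) = 90.50 + (+0.006109)·(20) + (-0.01156)·(-70) = 90.50 +0.122 +0.809 = 91.432 m.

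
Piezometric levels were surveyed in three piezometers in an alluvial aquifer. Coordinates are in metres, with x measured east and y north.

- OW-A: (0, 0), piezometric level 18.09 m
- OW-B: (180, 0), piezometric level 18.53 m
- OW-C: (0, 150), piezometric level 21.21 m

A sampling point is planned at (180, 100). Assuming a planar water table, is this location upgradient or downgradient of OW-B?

∂h/∂x = (18.53 − 18.09) / (180 − 0) = +0.002444
∂h/∂y = (21.21 − 18.09) / (150 − 0) = +0.02080
Head at (180, 100) = 18.09 + (+0.002444)·(180) + (+0.02080)·(100) = 20.61 m.
That is higher than the 18.53 m at OW-B, so the point is upgradient.

upgradient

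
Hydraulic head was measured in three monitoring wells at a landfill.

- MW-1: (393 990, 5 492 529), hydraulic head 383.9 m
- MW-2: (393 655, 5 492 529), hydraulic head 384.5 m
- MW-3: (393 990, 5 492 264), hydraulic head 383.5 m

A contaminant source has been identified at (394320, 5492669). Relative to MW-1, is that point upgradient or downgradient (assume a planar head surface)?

∂h/∂x = (384.5 − 383.9) / (393655 − 393990) = -0.001791
∂h/∂y = (383.5 − 383.9) / (5492264 − 5492529) = +0.001509
Head at (394320, 5492669) = 383.9 + (-0.001791)·(330) + (+0.001509)·(140) = 383.52 m.
That is lower than the 383.9 m at MW-1, so the point is downgradient.

downgradient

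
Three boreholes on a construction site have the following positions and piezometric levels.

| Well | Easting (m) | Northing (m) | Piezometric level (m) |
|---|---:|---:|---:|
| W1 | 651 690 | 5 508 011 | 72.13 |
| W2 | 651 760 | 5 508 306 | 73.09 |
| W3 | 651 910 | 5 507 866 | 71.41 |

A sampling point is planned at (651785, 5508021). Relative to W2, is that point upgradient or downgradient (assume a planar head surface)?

downgradient

Taking W1 as reference: W2−W1 = (70, 295, +0.96); W3−W1 = (220, -145, -0.72).
Determinant of the coordinate differences = 70·(-145) − 220·295 = -75050.
∂h/∂x = [(+0.96)·(-145) − (-0.72)·295] / -75050 = -0.0009753
∂h/∂y = [70·(-0.72) − 220·(+0.96)] / -75050 = +0.003486
Head at (651785, 5508021) = 72.13 + (-0.0009753)·(95) + (+0.003486)·(10) = 72.07 m.
That is lower than the 73.09 m at W2, so the point is downgradient.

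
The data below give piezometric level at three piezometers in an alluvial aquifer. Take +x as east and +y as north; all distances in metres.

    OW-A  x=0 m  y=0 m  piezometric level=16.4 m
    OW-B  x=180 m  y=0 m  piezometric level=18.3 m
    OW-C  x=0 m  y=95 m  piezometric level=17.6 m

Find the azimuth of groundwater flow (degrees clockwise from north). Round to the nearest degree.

220°

∂h/∂x = (18.3 − 16.4) / (180 − 0) = +0.01056
∂h/∂y = (17.6 − 16.4) / (95 − 0) = +0.01263
Flow direction (−∇h) has components (-0.01056 E, -0.01263 N).
Azimuth = atan2(E, N) = atan2(-0.01056, -0.01263) = 219.9° ≈ 220°.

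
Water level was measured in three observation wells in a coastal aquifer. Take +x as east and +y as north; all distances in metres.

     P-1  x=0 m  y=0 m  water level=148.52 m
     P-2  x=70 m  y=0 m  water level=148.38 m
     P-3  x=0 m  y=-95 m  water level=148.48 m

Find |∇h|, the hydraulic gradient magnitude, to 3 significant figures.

∂h/∂x = (148.38 − 148.52) / (70 − 0) = -0.002000
∂h/∂y = (148.48 − 148.52) / (-95 − 0) = +0.0004211
|∇h| = √(-0.002000² + 0.0004211²) = 0.002044

0.00204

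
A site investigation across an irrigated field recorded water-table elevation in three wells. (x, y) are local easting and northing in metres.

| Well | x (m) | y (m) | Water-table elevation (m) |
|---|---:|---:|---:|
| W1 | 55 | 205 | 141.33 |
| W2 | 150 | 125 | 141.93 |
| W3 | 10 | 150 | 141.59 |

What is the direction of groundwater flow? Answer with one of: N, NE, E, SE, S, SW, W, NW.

N

Taking W1 as reference: W2−W1 = (95, -80, +0.60); W3−W1 = (-45, -55, +0.26).
Solve a·Δx + b·Δy = Δh: det = 95·(-55) − (-45)·(-80) = -8825.
∂h/∂x = [(+0.60)·(-55) − (+0.26)·(-80)] / -8825 = +0.001382
∂h/∂y = [95·(+0.26) − (-45)·(+0.60)] / -8825 = -0.005858
Flow = −∇h = (-0.001382 east, +0.005858 north), which points north.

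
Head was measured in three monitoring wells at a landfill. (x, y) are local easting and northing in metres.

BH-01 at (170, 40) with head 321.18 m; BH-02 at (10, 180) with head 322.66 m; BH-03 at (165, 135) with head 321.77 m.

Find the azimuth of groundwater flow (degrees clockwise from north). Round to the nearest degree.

146°

Taking BH-01 as reference: BH-02−BH-01 = (-160, 140, +1.48); BH-03−BH-01 = (-5, 95, +0.59).
Solve a·Δx + b·Δy = Δh: det = (-160)·95 − (-5)·140 = -14500.
∂h/∂x = [(+1.48)·95 − (+0.59)·140] / -14500 = -0.004000
∂h/∂y = [(-160)·(+0.59) − (-5)·(+1.48)] / -14500 = +0.006000
Flow direction (−∇h) has components (+0.004000 E, -0.006000 N).
Azimuth = atan2(E, N) = atan2(+0.004000, -0.006000) = 146.3° ≈ 146°.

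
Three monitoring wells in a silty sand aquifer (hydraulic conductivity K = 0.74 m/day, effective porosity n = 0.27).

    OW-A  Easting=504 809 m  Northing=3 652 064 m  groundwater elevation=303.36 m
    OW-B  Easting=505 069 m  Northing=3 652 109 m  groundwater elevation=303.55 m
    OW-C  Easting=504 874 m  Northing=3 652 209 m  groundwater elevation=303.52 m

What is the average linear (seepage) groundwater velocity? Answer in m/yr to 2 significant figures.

Differences from OW-A: to OW-B (Δx, Δy, Δh) = (260, 45, +0.19); to OW-C = (65, 145, +0.16).
Determinant of the coordinate differences = 260·145 − 65·45 = 34775.
∂h/∂x = [(+0.19)·145 − (+0.16)·45] / 34775 = +0.0005852
∂h/∂y = [260·(+0.16) − 65·(+0.19)] / 34775 = +0.0008411
|∇h| = √(0.0005852² + 0.0008411²) = 0.001025
Seepage velocity v = K·i/n = 0.74 × 0.001025 / 0.27 = 0.002809 m/day = 1.026 m/yr.

1.0 m/yr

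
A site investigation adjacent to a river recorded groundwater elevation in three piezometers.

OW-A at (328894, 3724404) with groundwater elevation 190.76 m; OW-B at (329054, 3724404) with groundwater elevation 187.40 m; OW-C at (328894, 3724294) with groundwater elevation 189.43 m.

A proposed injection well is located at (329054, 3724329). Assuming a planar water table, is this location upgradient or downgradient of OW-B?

downgradient

∂h/∂x = (187.40 − 190.76) / (329054 − 328894) = -0.02100
∂h/∂y = (189.43 − 190.76) / (3724294 − 3724404) = +0.01209
Head at (329054, 3724329) = 190.76 + (-0.02100)·(160) + (+0.01209)·(-75) = 186.49 m.
That is lower than the 187.40 m at OW-B, so the point is downgradient.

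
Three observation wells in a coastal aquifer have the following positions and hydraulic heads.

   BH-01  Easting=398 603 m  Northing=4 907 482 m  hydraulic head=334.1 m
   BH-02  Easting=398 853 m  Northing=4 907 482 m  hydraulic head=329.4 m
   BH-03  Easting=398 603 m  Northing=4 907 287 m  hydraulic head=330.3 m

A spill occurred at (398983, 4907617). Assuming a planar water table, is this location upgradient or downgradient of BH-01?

downgradient

∂h/∂x = (329.4 − 334.1) / (398853 − 398603) = -0.01880
∂h/∂y = (330.3 − 334.1) / (4907287 − 4907482) = +0.01949
Head at (398983, 4907617) = 334.1 + (-0.01880)·(380) + (+0.01949)·(135) = 329.59 m.
That is lower than the 334.1 m at BH-01, so the point is downgradient.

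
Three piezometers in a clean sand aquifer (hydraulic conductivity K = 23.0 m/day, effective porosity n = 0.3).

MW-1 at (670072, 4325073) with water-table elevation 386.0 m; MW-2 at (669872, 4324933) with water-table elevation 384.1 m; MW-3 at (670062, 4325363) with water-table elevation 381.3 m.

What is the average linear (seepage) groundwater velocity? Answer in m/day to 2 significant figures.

Differences from MW-1: to MW-2 (Δx, Δy, Δh) = (-200, -140, -1.9); to MW-3 = (-10, 290, -4.7).
Solve a·Δx + b·Δy = Δh: det = (-200)·290 − (-10)·(-140) = -59400.
∂h/∂x = [(-1.9)·290 − (-4.7)·(-140)] / -59400 = +0.02035
∂h/∂y = [(-200)·(-4.7) − (-10)·(-1.9)] / -59400 = -0.01551
|∇h| = √(0.02035² + -0.01551²) = 0.02559
Seepage velocity v = K·i/n = 23.0 × 0.02559 / 0.3 = 1.962 m/day.

2.0 m/day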